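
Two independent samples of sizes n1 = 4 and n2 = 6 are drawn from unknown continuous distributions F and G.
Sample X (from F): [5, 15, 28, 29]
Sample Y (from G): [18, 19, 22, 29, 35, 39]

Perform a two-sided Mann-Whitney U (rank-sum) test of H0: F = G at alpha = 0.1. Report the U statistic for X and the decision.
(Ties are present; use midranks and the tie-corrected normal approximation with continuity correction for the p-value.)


Step 1: Combine and sort all 10 observations; assign midranks.
sorted (value, group): (5,X), (15,X), (18,Y), (19,Y), (22,Y), (28,X), (29,X), (29,Y), (35,Y), (39,Y)
ranks: 5->1, 15->2, 18->3, 19->4, 22->5, 28->6, 29->7.5, 29->7.5, 35->9, 39->10
Step 2: Rank sum for X: R1 = 1 + 2 + 6 + 7.5 = 16.5.
Step 3: U_X = R1 - n1(n1+1)/2 = 16.5 - 4*5/2 = 16.5 - 10 = 6.5.
       U_Y = n1*n2 - U_X = 24 - 6.5 = 17.5.
Step 4: Ties are present, so use the tie-corrected normal approximation (with continuity correction) for the p-value.
Step 5: p-value = 0.284958; compare to alpha = 0.1. fail to reject H0.

U_X = 6.5, p = 0.284958, fail to reject H0 at alpha = 0.1.


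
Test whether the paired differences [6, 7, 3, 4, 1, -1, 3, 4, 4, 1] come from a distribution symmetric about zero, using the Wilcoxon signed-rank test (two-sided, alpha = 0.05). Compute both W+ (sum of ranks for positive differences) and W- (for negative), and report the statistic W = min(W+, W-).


Step 1: Drop any zero differences (none here) and take |d_i|.
|d| = [6, 7, 3, 4, 1, 1, 3, 4, 4, 1]
Step 2: Midrank |d_i| (ties get averaged ranks).
ranks: |6|->9, |7|->10, |3|->4.5, |4|->7, |1|->2, |1|->2, |3|->4.5, |4|->7, |4|->7, |1|->2
Step 3: Attach original signs; sum ranks with positive sign and with negative sign.
W+ = 9 + 10 + 4.5 + 7 + 2 + 4.5 + 7 + 7 + 2 = 53
W- = 2 = 2
(Check: W+ + W- = 55 should equal n(n+1)/2 = 55.)
Step 4: Test statistic W = min(W+, W-) = 2.
Step 5: Ties in |d|, so use the tie-corrected normal approximation.
        E[W] = n(n+1)/4 = 10*11/4 = 27.5.
        Tie groups: |d|=1 (t=3), |d|=3 (t=2), |d|=4 (t=3); sum(t^3 - t) = 54.
        Var[W] = n(n+1)(2n+1)/24 - sum(t^3-t)/48 = 2310/24 - 54/48 = 95.125.
        z = (W - E[W]) / sqrt(Var[W]) = (2 - 27.5) / 9.7532 = -2.6145.
        Two-sided p = 2*Phi(z) = 0.008935.
Step 6: alpha = 0.05. reject H0.

W+ = 53, W- = 2, W = min = 2, p = 0.008935, reject H0.


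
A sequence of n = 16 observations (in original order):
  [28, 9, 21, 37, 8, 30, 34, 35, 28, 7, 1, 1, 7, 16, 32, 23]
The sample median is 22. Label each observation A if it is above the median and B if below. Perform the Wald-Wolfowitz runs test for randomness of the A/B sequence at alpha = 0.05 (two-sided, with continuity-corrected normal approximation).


Step 1: Compute median = 22; label A = above, B = below.
Labels in order: ABBABAAAABBBBBAA  (n_A = 8, n_B = 8)
Step 2: Count runs R = 7.
Step 3: Under H0 (random ordering), E[R] = 2*n_A*n_B/(n_A+n_B) + 1 = 2*8*8/16 + 1 = 9.0000.
        Var[R] = 2*n_A*n_B*(2*n_A*n_B - n_A - n_B) / ((n_A+n_B)^2 * (n_A+n_B-1)) = 14336/3840 = 3.7333.
        SD[R] = 1.9322.
Step 4: Continuity-corrected z = (R + 0.5 - E[R]) / SD[R] = (7 + 0.5 - 9.0000) / 1.9322 = -0.7763.
Step 5: Two-sided p-value via normal approximation = 2*(1 - Phi(|z|)) = 0.437558.
Step 6: alpha = 0.05. fail to reject H0.

R = 7, z = -0.7763, p = 0.437558, fail to reject H0.


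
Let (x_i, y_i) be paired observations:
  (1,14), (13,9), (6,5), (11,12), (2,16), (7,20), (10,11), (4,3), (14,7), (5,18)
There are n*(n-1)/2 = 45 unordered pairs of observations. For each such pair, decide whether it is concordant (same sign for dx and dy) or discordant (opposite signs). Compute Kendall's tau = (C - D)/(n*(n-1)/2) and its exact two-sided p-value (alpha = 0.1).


Step 1: Enumerate the 45 unordered pairs (i,j) with i<j and classify each by sign(x_j-x_i) * sign(y_j-y_i).
  (1,2):dx=+12,dy=-5->D; (1,3):dx=+5,dy=-9->D; (1,4):dx=+10,dy=-2->D; (1,5):dx=+1,dy=+2->C
  (1,6):dx=+6,dy=+6->C; (1,7):dx=+9,dy=-3->D; (1,8):dx=+3,dy=-11->D; (1,9):dx=+13,dy=-7->D
  (1,10):dx=+4,dy=+4->C; (2,3):dx=-7,dy=-4->C; (2,4):dx=-2,dy=+3->D; (2,5):dx=-11,dy=+7->D
  (2,6):dx=-6,dy=+11->D; (2,7):dx=-3,dy=+2->D; (2,8):dx=-9,dy=-6->C; (2,9):dx=+1,dy=-2->D
  (2,10):dx=-8,dy=+9->D; (3,4):dx=+5,dy=+7->C; (3,5):dx=-4,dy=+11->D; (3,6):dx=+1,dy=+15->C
  (3,7):dx=+4,dy=+6->C; (3,8):dx=-2,dy=-2->C; (3,9):dx=+8,dy=+2->C; (3,10):dx=-1,dy=+13->D
  (4,5):dx=-9,dy=+4->D; (4,6):dx=-4,dy=+8->D; (4,7):dx=-1,dy=-1->C; (4,8):dx=-7,dy=-9->C
  (4,9):dx=+3,dy=-5->D; (4,10):dx=-6,dy=+6->D; (5,6):dx=+5,dy=+4->C; (5,7):dx=+8,dy=-5->D
  (5,8):dx=+2,dy=-13->D; (5,9):dx=+12,dy=-9->D; (5,10):dx=+3,dy=+2->C; (6,7):dx=+3,dy=-9->D
  (6,8):dx=-3,dy=-17->C; (6,9):dx=+7,dy=-13->D; (6,10):dx=-2,dy=-2->C; (7,8):dx=-6,dy=-8->C
  (7,9):dx=+4,dy=-4->D; (7,10):dx=-5,dy=+7->D; (8,9):dx=+10,dy=+4->C; (8,10):dx=+1,dy=+15->C
  (9,10):dx=-9,dy=+11->D
Step 2: C = 19, D = 26, total pairs = 45.
Step 3: tau = (C - D)/(n(n-1)/2) = (19 - 26)/45 = -0.155556.
Step 4: Exact two-sided p-value (enumerate n! = 3628800 permutations of y under H0): p = 0.600654.
Step 5: alpha = 0.1. fail to reject H0.

tau_b = -0.1556 (C=19, D=26), p = 0.600654, fail to reject H0.


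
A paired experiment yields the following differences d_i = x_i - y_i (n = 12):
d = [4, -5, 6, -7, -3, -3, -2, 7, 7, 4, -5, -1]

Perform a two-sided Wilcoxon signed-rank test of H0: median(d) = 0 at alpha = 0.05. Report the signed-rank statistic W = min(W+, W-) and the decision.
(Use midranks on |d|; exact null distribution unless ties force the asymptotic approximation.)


Step 1: Drop any zero differences (none here) and take |d_i|.
|d| = [4, 5, 6, 7, 3, 3, 2, 7, 7, 4, 5, 1]
Step 2: Midrank |d_i| (ties get averaged ranks).
ranks: |4|->5.5, |5|->7.5, |6|->9, |7|->11, |3|->3.5, |3|->3.5, |2|->2, |7|->11, |7|->11, |4|->5.5, |5|->7.5, |1|->1
Step 3: Attach original signs; sum ranks with positive sign and with negative sign.
W+ = 5.5 + 9 + 11 + 11 + 5.5 = 42
W- = 7.5 + 11 + 3.5 + 3.5 + 2 + 7.5 + 1 = 36
(Check: W+ + W- = 78 should equal n(n+1)/2 = 78.)
Step 4: Test statistic W = min(W+, W-) = 36.
Step 5: Ties in |d|, so use the tie-corrected normal approximation.
        E[W] = n(n+1)/4 = 12*13/4 = 39.
        Tie groups: |d|=3 (t=2), |d|=4 (t=2), |d|=5 (t=2), |d|=7 (t=3); sum(t^3 - t) = 42.
        Var[W] = n(n+1)(2n+1)/24 - sum(t^3-t)/48 = 3900/24 - 42/48 = 161.625.
        z = (W - E[W]) / sqrt(Var[W]) = (36 - 39) / 12.7132 = -0.2360.
        Two-sided p = 2*Phi(z) = 0.813452.
Step 6: alpha = 0.05. fail to reject H0.

W+ = 42, W- = 36, W = min = 36, p = 0.813452, fail to reject H0.


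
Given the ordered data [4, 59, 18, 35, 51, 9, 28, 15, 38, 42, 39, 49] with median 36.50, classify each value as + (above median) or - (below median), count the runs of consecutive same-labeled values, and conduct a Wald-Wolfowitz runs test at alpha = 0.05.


Step 1: Compute median = 36.50; label A = above, B = below.
Labels in order: BABBABBBAAAA  (n_A = 6, n_B = 6)
Step 2: Count runs R = 6.
Step 3: Under H0 (random ordering), E[R] = 2*n_A*n_B/(n_A+n_B) + 1 = 2*6*6/12 + 1 = 7.0000.
        Var[R] = 2*n_A*n_B*(2*n_A*n_B - n_A - n_B) / ((n_A+n_B)^2 * (n_A+n_B-1)) = 4320/1584 = 2.7273.
        SD[R] = 1.6514.
Step 4: Continuity-corrected z = (R + 0.5 - E[R]) / SD[R] = (6 + 0.5 - 7.0000) / 1.6514 = -0.3028.
Step 5: Two-sided p-value via normal approximation = 2*(1 - Phi(|z|)) = 0.762069.
Step 6: alpha = 0.05. fail to reject H0.

R = 6, z = -0.3028, p = 0.762069, fail to reject H0.


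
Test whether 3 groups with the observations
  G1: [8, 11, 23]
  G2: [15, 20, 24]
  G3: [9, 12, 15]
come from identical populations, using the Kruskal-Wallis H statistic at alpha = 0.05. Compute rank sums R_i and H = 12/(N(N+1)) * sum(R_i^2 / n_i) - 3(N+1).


Step 1: Combine all N = 9 observations and assign midranks.
sorted (value, group, rank): (8,G1,1), (9,G3,2), (11,G1,3), (12,G3,4), (15,G2,5.5), (15,G3,5.5), (20,G2,7), (23,G1,8), (24,G2,9)
Step 2: Sum ranks within each group.
R_1 = 12 (n_1 = 3)
R_2 = 21.5 (n_2 = 3)
R_3 = 11.5 (n_3 = 3)
Step 3: H = 12/(N(N+1)) * sum(R_i^2/n_i) - 3(N+1)
     = 12/(9*10) * (12^2/3 + 21.5^2/3 + 11.5^2/3) - 3*10
     = 0.133333 * 246.167 - 30
     = 2.822222.
Step 4: Ties present; correction factor C = 1 - 6/(9^3 - 9) = 0.991667. Corrected H = 2.822222 / 0.991667 = 2.845938.
Step 5: Under H0, H ~ chi^2(2); p-value = 0.240997.
Step 6: alpha = 0.05. fail to reject H0.

H = 2.8459, df = 2, p = 0.240997, fail to reject H0.


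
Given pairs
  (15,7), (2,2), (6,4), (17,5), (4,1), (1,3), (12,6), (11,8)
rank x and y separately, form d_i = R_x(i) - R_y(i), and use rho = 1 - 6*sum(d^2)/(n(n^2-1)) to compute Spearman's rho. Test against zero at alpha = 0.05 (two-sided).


Step 1: Rank x and y separately (midranks; no ties here).
rank(x): 15->7, 2->2, 6->4, 17->8, 4->3, 1->1, 12->6, 11->5
rank(y): 7->7, 2->2, 4->4, 5->5, 1->1, 3->3, 6->6, 8->8
Step 2: d_i = R_x(i) - R_y(i); compute d_i^2.
  (7-7)^2=0, (2-2)^2=0, (4-4)^2=0, (8-5)^2=9, (3-1)^2=4, (1-3)^2=4, (6-6)^2=0, (5-8)^2=9
sum(d^2) = 26.
Step 3: rho = 1 - 6*26 / (8*(8^2 - 1)) = 1 - 156/504 = 0.690476.
Step 4: Under H0, t = rho * sqrt((n-2)/(1-rho^2)) = 2.3382 ~ t(6).
Step 5: Two-sided p-value from the t-distribution with 6 df = 0.057990.
Step 6: alpha = 0.05. fail to reject H0.

rho = 0.6905, p = 0.057990, fail to reject H0 at alpha = 0.05.


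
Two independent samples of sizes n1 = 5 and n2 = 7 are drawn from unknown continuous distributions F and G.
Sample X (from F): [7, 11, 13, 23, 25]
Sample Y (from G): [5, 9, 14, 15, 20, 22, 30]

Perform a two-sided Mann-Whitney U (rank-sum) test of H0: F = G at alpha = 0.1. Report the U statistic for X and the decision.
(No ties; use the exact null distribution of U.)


Step 1: Combine and sort all 12 observations; assign midranks.
sorted (value, group): (5,Y), (7,X), (9,Y), (11,X), (13,X), (14,Y), (15,Y), (20,Y), (22,Y), (23,X), (25,X), (30,Y)
ranks: 5->1, 7->2, 9->3, 11->4, 13->5, 14->6, 15->7, 20->8, 22->9, 23->10, 25->11, 30->12
Step 2: Rank sum for X: R1 = 2 + 4 + 5 + 10 + 11 = 32.
Step 3: U_X = R1 - n1(n1+1)/2 = 32 - 5*6/2 = 32 - 15 = 17.
       U_Y = n1*n2 - U_X = 35 - 17 = 18.
Step 4: No ties, so the exact null distribution of U (based on enumerating the C(12,5) = 792 equally likely rank assignments) gives the two-sided p-value.
Step 5: p-value = 1.000000; compare to alpha = 0.1. fail to reject H0.

U_X = 17, p = 1.000000, fail to reject H0 at alpha = 0.1.


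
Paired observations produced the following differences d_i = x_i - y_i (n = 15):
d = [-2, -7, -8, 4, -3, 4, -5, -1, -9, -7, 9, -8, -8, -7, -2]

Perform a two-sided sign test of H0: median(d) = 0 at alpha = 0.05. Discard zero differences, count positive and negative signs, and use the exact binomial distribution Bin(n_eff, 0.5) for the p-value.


Step 1: Discard zero differences. Original n = 15; n_eff = number of nonzero differences = 15.
Nonzero differences (with sign): -2, -7, -8, +4, -3, +4, -5, -1, -9, -7, +9, -8, -8, -7, -2
Step 2: Count signs: positive = 3, negative = 12.
Step 3: Under H0: P(positive) = 0.5, so the number of positives S ~ Bin(15, 0.5).
Step 4: Two-sided exact p-value = sum of Bin(15,0.5) probabilities at or below the observed probability = 0.035156.
Step 5: alpha = 0.05. reject H0.

n_eff = 15, pos = 3, neg = 12, p = 0.035156, reject H0.


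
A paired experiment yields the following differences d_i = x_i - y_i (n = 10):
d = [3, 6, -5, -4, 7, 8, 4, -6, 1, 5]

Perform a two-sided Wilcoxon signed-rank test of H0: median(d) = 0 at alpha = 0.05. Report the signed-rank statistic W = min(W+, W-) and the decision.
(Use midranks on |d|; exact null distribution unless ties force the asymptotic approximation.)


Step 1: Drop any zero differences (none here) and take |d_i|.
|d| = [3, 6, 5, 4, 7, 8, 4, 6, 1, 5]
Step 2: Midrank |d_i| (ties get averaged ranks).
ranks: |3|->2, |6|->7.5, |5|->5.5, |4|->3.5, |7|->9, |8|->10, |4|->3.5, |6|->7.5, |1|->1, |5|->5.5
Step 3: Attach original signs; sum ranks with positive sign and with negative sign.
W+ = 2 + 7.5 + 9 + 10 + 3.5 + 1 + 5.5 = 38.5
W- = 5.5 + 3.5 + 7.5 = 16.5
(Check: W+ + W- = 55 should equal n(n+1)/2 = 55.)
Step 4: Test statistic W = min(W+, W-) = 16.5.
Step 5: Ties in |d|, so use the tie-corrected normal approximation.
        E[W] = n(n+1)/4 = 10*11/4 = 27.5.
        Tie groups: |d|=4 (t=2), |d|=5 (t=2), |d|=6 (t=2); sum(t^3 - t) = 18.
        Var[W] = n(n+1)(2n+1)/24 - sum(t^3-t)/48 = 2310/24 - 18/48 = 95.875.
        z = (W - E[W]) / sqrt(Var[W]) = (16.5 - 27.5) / 9.7916 = -1.1234.
        Two-sided p = 2*Phi(z) = 0.261262.
Step 6: alpha = 0.05. fail to reject H0.

W+ = 38.5, W- = 16.5, W = min = 16.5, p = 0.261262, fail to reject H0.


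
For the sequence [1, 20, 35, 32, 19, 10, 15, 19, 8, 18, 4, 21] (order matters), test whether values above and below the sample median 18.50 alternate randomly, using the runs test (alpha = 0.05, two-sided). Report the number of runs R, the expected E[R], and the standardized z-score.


Step 1: Compute median = 18.50; label A = above, B = below.
Labels in order: BAAAABBABBBA  (n_A = 6, n_B = 6)
Step 2: Count runs R = 6.
Step 3: Under H0 (random ordering), E[R] = 2*n_A*n_B/(n_A+n_B) + 1 = 2*6*6/12 + 1 = 7.0000.
        Var[R] = 2*n_A*n_B*(2*n_A*n_B - n_A - n_B) / ((n_A+n_B)^2 * (n_A+n_B-1)) = 4320/1584 = 2.7273.
        SD[R] = 1.6514.
Step 4: Continuity-corrected z = (R + 0.5 - E[R]) / SD[R] = (6 + 0.5 - 7.0000) / 1.6514 = -0.3028.
Step 5: Two-sided p-value via normal approximation = 2*(1 - Phi(|z|)) = 0.762069.
Step 6: alpha = 0.05. fail to reject H0.

R = 6, z = -0.3028, p = 0.762069, fail to reject H0.


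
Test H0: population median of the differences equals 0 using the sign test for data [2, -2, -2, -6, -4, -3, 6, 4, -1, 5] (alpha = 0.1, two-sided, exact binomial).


Step 1: Discard zero differences. Original n = 10; n_eff = number of nonzero differences = 10.
Nonzero differences (with sign): +2, -2, -2, -6, -4, -3, +6, +4, -1, +5
Step 2: Count signs: positive = 4, negative = 6.
Step 3: Under H0: P(positive) = 0.5, so the number of positives S ~ Bin(10, 0.5).
Step 4: Two-sided exact p-value = sum of Bin(10,0.5) probabilities at or below the observed probability = 0.753906.
Step 5: alpha = 0.1. fail to reject H0.

n_eff = 10, pos = 4, neg = 6, p = 0.753906, fail to reject H0.


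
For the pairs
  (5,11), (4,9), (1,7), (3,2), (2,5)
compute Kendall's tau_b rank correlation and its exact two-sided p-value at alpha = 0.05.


Step 1: Enumerate the 10 unordered pairs (i,j) with i<j and classify each by sign(x_j-x_i) * sign(y_j-y_i).
  (1,2):dx=-1,dy=-2->C; (1,3):dx=-4,dy=-4->C; (1,4):dx=-2,dy=-9->C; (1,5):dx=-3,dy=-6->C
  (2,3):dx=-3,dy=-2->C; (2,4):dx=-1,dy=-7->C; (2,5):dx=-2,dy=-4->C; (3,4):dx=+2,dy=-5->D
  (3,5):dx=+1,dy=-2->D; (4,5):dx=-1,dy=+3->D
Step 2: C = 7, D = 3, total pairs = 10.
Step 3: tau = (C - D)/(n(n-1)/2) = (7 - 3)/10 = 0.400000.
Step 4: Exact two-sided p-value (enumerate n! = 120 permutations of y under H0): p = 0.483333.
Step 5: alpha = 0.05. fail to reject H0.

tau_b = 0.4000 (C=7, D=3), p = 0.483333, fail to reject H0.


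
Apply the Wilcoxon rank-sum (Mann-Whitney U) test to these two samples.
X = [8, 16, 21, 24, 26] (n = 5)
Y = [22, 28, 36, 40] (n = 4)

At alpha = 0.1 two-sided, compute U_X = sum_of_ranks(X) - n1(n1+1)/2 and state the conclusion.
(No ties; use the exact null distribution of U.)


Step 1: Combine and sort all 9 observations; assign midranks.
sorted (value, group): (8,X), (16,X), (21,X), (22,Y), (24,X), (26,X), (28,Y), (36,Y), (40,Y)
ranks: 8->1, 16->2, 21->3, 22->4, 24->5, 26->6, 28->7, 36->8, 40->9
Step 2: Rank sum for X: R1 = 1 + 2 + 3 + 5 + 6 = 17.
Step 3: U_X = R1 - n1(n1+1)/2 = 17 - 5*6/2 = 17 - 15 = 2.
       U_Y = n1*n2 - U_X = 20 - 2 = 18.
Step 4: No ties, so the exact null distribution of U (based on enumerating the C(9,5) = 126 equally likely rank assignments) gives the two-sided p-value.
Step 5: p-value = 0.063492; compare to alpha = 0.1. reject H0.

U_X = 2, p = 0.063492, reject H0 at alpha = 0.1.


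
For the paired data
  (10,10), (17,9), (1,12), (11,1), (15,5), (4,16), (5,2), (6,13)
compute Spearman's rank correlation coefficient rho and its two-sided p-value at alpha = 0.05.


Step 1: Rank x and y separately (midranks; no ties here).
rank(x): 10->5, 17->8, 1->1, 11->6, 15->7, 4->2, 5->3, 6->4
rank(y): 10->5, 9->4, 12->6, 1->1, 5->3, 16->8, 2->2, 13->7
Step 2: d_i = R_x(i) - R_y(i); compute d_i^2.
  (5-5)^2=0, (8-4)^2=16, (1-6)^2=25, (6-1)^2=25, (7-3)^2=16, (2-8)^2=36, (3-2)^2=1, (4-7)^2=9
sum(d^2) = 128.
Step 3: rho = 1 - 6*128 / (8*(8^2 - 1)) = 1 - 768/504 = -0.523810.
Step 4: Under H0, t = rho * sqrt((n-2)/(1-rho^2)) = -1.5062 ~ t(6).
Step 5: Two-sided p-value from the t-distribution with 6 df = 0.182721.
Step 6: alpha = 0.05. fail to reject H0.

rho = -0.5238, p = 0.182721, fail to reject H0 at alpha = 0.05.


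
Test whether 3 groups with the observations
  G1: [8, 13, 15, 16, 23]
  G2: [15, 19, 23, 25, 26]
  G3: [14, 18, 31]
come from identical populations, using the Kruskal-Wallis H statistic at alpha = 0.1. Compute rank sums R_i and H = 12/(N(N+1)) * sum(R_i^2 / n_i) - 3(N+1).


Step 1: Combine all N = 13 observations and assign midranks.
sorted (value, group, rank): (8,G1,1), (13,G1,2), (14,G3,3), (15,G1,4.5), (15,G2,4.5), (16,G1,6), (18,G3,7), (19,G2,8), (23,G1,9.5), (23,G2,9.5), (25,G2,11), (26,G2,12), (31,G3,13)
Step 2: Sum ranks within each group.
R_1 = 23 (n_1 = 5)
R_2 = 45 (n_2 = 5)
R_3 = 23 (n_3 = 3)
Step 3: H = 12/(N(N+1)) * sum(R_i^2/n_i) - 3(N+1)
     = 12/(13*14) * (23^2/5 + 45^2/5 + 23^2/3) - 3*14
     = 0.065934 * 687.133 - 42
     = 3.305495.
Step 4: Ties present; correction factor C = 1 - 12/(13^3 - 13) = 0.994505. Corrected H = 3.305495 / 0.994505 = 3.323757.
Step 5: Under H0, H ~ chi^2(2); p-value = 0.189782.
Step 6: alpha = 0.1. fail to reject H0.

H = 3.3238, df = 2, p = 0.189782, fail to reject H0.


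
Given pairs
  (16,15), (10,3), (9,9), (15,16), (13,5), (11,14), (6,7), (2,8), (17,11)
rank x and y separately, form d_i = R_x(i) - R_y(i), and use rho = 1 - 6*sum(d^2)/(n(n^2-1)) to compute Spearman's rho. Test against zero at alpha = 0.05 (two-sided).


Step 1: Rank x and y separately (midranks; no ties here).
rank(x): 16->8, 10->4, 9->3, 15->7, 13->6, 11->5, 6->2, 2->1, 17->9
rank(y): 15->8, 3->1, 9->5, 16->9, 5->2, 14->7, 7->3, 8->4, 11->6
Step 2: d_i = R_x(i) - R_y(i); compute d_i^2.
  (8-8)^2=0, (4-1)^2=9, (3-5)^2=4, (7-9)^2=4, (6-2)^2=16, (5-7)^2=4, (2-3)^2=1, (1-4)^2=9, (9-6)^2=9
sum(d^2) = 56.
Step 3: rho = 1 - 6*56 / (9*(9^2 - 1)) = 1 - 336/720 = 0.533333.
Step 4: Under H0, t = rho * sqrt((n-2)/(1-rho^2)) = 1.6681 ~ t(7).
Step 5: Two-sided p-value from the t-distribution with 7 df = 0.139227.
Step 6: alpha = 0.05. fail to reject H0.

rho = 0.5333, p = 0.139227, fail to reject H0 at alpha = 0.05.


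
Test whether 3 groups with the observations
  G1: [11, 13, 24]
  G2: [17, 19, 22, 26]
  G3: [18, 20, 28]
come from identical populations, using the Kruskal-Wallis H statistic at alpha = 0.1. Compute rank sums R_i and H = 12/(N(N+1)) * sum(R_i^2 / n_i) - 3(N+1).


Step 1: Combine all N = 10 observations and assign midranks.
sorted (value, group, rank): (11,G1,1), (13,G1,2), (17,G2,3), (18,G3,4), (19,G2,5), (20,G3,6), (22,G2,7), (24,G1,8), (26,G2,9), (28,G3,10)
Step 2: Sum ranks within each group.
R_1 = 11 (n_1 = 3)
R_2 = 24 (n_2 = 4)
R_3 = 20 (n_3 = 3)
Step 3: H = 12/(N(N+1)) * sum(R_i^2/n_i) - 3(N+1)
     = 12/(10*11) * (11^2/3 + 24^2/4 + 20^2/3) - 3*11
     = 0.109091 * 317.667 - 33
     = 1.654545.
Step 4: No ties, so H is used without correction.
Step 5: Under H0, H ~ chi^2(2); p-value = 0.437240.
Step 6: alpha = 0.1. fail to reject H0.

H = 1.6545, df = 2, p = 0.437240, fail to reject H0.


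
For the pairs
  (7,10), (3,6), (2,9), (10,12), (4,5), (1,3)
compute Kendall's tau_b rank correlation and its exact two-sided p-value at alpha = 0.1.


Step 1: Enumerate the 15 unordered pairs (i,j) with i<j and classify each by sign(x_j-x_i) * sign(y_j-y_i).
  (1,2):dx=-4,dy=-4->C; (1,3):dx=-5,dy=-1->C; (1,4):dx=+3,dy=+2->C; (1,5):dx=-3,dy=-5->C
  (1,6):dx=-6,dy=-7->C; (2,3):dx=-1,dy=+3->D; (2,4):dx=+7,dy=+6->C; (2,5):dx=+1,dy=-1->D
  (2,6):dx=-2,dy=-3->C; (3,4):dx=+8,dy=+3->C; (3,5):dx=+2,dy=-4->D; (3,6):dx=-1,dy=-6->C
  (4,5):dx=-6,dy=-7->C; (4,6):dx=-9,dy=-9->C; (5,6):dx=-3,dy=-2->C
Step 2: C = 12, D = 3, total pairs = 15.
Step 3: tau = (C - D)/(n(n-1)/2) = (12 - 3)/15 = 0.600000.
Step 4: Exact two-sided p-value (enumerate n! = 720 permutations of y under H0): p = 0.136111.
Step 5: alpha = 0.1. fail to reject H0.

tau_b = 0.6000 (C=12, D=3), p = 0.136111, fail to reject H0.


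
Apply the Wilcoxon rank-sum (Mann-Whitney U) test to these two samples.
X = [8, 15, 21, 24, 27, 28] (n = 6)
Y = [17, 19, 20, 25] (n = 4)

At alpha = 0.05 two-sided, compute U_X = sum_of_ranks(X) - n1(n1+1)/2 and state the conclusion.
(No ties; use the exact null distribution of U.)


Step 1: Combine and sort all 10 observations; assign midranks.
sorted (value, group): (8,X), (15,X), (17,Y), (19,Y), (20,Y), (21,X), (24,X), (25,Y), (27,X), (28,X)
ranks: 8->1, 15->2, 17->3, 19->4, 20->5, 21->6, 24->7, 25->8, 27->9, 28->10
Step 2: Rank sum for X: R1 = 1 + 2 + 6 + 7 + 9 + 10 = 35.
Step 3: U_X = R1 - n1(n1+1)/2 = 35 - 6*7/2 = 35 - 21 = 14.
       U_Y = n1*n2 - U_X = 24 - 14 = 10.
Step 4: No ties, so the exact null distribution of U (based on enumerating the C(10,6) = 210 equally likely rank assignments) gives the two-sided p-value.
Step 5: p-value = 0.761905; compare to alpha = 0.05. fail to reject H0.

U_X = 14, p = 0.761905, fail to reject H0 at alpha = 0.05.


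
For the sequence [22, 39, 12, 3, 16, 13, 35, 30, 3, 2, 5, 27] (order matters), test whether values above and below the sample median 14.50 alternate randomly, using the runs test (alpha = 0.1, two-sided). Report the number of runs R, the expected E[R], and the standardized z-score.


Step 1: Compute median = 14.50; label A = above, B = below.
Labels in order: AABBABAABBBA  (n_A = 6, n_B = 6)
Step 2: Count runs R = 7.
Step 3: Under H0 (random ordering), E[R] = 2*n_A*n_B/(n_A+n_B) + 1 = 2*6*6/12 + 1 = 7.0000.
        Var[R] = 2*n_A*n_B*(2*n_A*n_B - n_A - n_B) / ((n_A+n_B)^2 * (n_A+n_B-1)) = 4320/1584 = 2.7273.
        SD[R] = 1.6514.
Step 4: R = E[R], so z = 0 with no continuity correction.
Step 5: Two-sided p-value via normal approximation = 2*(1 - Phi(|z|)) = 1.000000.
Step 6: alpha = 0.1. fail to reject H0.

R = 7, z = 0.0000, p = 1.000000, fail to reject H0.


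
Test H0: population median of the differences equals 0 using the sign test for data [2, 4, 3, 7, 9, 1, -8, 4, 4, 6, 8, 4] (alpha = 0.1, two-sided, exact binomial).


Step 1: Discard zero differences. Original n = 12; n_eff = number of nonzero differences = 12.
Nonzero differences (with sign): +2, +4, +3, +7, +9, +1, -8, +4, +4, +6, +8, +4
Step 2: Count signs: positive = 11, negative = 1.
Step 3: Under H0: P(positive) = 0.5, so the number of positives S ~ Bin(12, 0.5).
Step 4: Two-sided exact p-value = sum of Bin(12,0.5) probabilities at or below the observed probability = 0.006348.
Step 5: alpha = 0.1. reject H0.

n_eff = 12, pos = 11, neg = 1, p = 0.006348, reject H0.


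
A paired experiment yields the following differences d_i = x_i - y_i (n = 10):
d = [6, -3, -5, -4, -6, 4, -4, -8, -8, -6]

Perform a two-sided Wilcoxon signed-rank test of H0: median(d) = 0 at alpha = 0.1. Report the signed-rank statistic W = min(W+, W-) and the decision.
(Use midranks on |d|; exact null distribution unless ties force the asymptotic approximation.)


Step 1: Drop any zero differences (none here) and take |d_i|.
|d| = [6, 3, 5, 4, 6, 4, 4, 8, 8, 6]
Step 2: Midrank |d_i| (ties get averaged ranks).
ranks: |6|->7, |3|->1, |5|->5, |4|->3, |6|->7, |4|->3, |4|->3, |8|->9.5, |8|->9.5, |6|->7
Step 3: Attach original signs; sum ranks with positive sign and with negative sign.
W+ = 7 + 3 = 10
W- = 1 + 5 + 3 + 7 + 3 + 9.5 + 9.5 + 7 = 45
(Check: W+ + W- = 55 should equal n(n+1)/2 = 55.)
Step 4: Test statistic W = min(W+, W-) = 10.
Step 5: Ties in |d|, so use the tie-corrected normal approximation.
        E[W] = n(n+1)/4 = 10*11/4 = 27.5.
        Tie groups: |d|=4 (t=3), |d|=6 (t=3), |d|=8 (t=2); sum(t^3 - t) = 54.
        Var[W] = n(n+1)(2n+1)/24 - sum(t^3-t)/48 = 2310/24 - 54/48 = 95.125.
        z = (W - E[W]) / sqrt(Var[W]) = (10 - 27.5) / 9.7532 = -1.7943.
        Two-sided p = 2*Phi(z) = 0.072768.
Step 6: alpha = 0.1. reject H0.

W+ = 10, W- = 45, W = min = 10, p = 0.072768, reject H0.


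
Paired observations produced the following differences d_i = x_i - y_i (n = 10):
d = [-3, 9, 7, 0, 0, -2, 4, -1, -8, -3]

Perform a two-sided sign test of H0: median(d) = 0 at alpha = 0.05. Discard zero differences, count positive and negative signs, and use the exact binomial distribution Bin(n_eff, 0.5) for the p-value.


Step 1: Discard zero differences. Original n = 10; n_eff = number of nonzero differences = 8.
Nonzero differences (with sign): -3, +9, +7, -2, +4, -1, -8, -3
Step 2: Count signs: positive = 3, negative = 5.
Step 3: Under H0: P(positive) = 0.5, so the number of positives S ~ Bin(8, 0.5).
Step 4: Two-sided exact p-value = sum of Bin(8,0.5) probabilities at or below the observed probability = 0.726562.
Step 5: alpha = 0.05. fail to reject H0.

n_eff = 8, pos = 3, neg = 5, p = 0.726562, fail to reject H0.


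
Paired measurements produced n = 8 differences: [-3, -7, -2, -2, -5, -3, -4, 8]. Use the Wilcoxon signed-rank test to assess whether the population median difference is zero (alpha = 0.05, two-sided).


Step 1: Drop any zero differences (none here) and take |d_i|.
|d| = [3, 7, 2, 2, 5, 3, 4, 8]
Step 2: Midrank |d_i| (ties get averaged ranks).
ranks: |3|->3.5, |7|->7, |2|->1.5, |2|->1.5, |5|->6, |3|->3.5, |4|->5, |8|->8
Step 3: Attach original signs; sum ranks with positive sign and with negative sign.
W+ = 8 = 8
W- = 3.5 + 7 + 1.5 + 1.5 + 6 + 3.5 + 5 = 28
(Check: W+ + W- = 36 should equal n(n+1)/2 = 36.)
Step 4: Test statistic W = min(W+, W-) = 8.
Step 5: Ties in |d|, so use the tie-corrected normal approximation.
        E[W] = n(n+1)/4 = 8*9/4 = 18.
        Tie groups: |d|=2 (t=2), |d|=3 (t=2); sum(t^3 - t) = 12.
        Var[W] = n(n+1)(2n+1)/24 - sum(t^3-t)/48 = 1224/24 - 12/48 = 50.75.
        z = (W - E[W]) / sqrt(Var[W]) = (8 - 18) / 7.1239 = -1.4037.
        Two-sided p = 2*Phi(z) = 0.160401.
Step 6: alpha = 0.05. fail to reject H0.

W+ = 8, W- = 28, W = min = 8, p = 0.160401, fail to reject H0.


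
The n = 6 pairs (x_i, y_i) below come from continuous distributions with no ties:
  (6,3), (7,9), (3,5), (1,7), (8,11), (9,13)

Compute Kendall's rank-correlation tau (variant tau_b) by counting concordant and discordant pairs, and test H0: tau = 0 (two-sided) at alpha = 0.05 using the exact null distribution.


Step 1: Enumerate the 15 unordered pairs (i,j) with i<j and classify each by sign(x_j-x_i) * sign(y_j-y_i).
  (1,2):dx=+1,dy=+6->C; (1,3):dx=-3,dy=+2->D; (1,4):dx=-5,dy=+4->D; (1,5):dx=+2,dy=+8->C
  (1,6):dx=+3,dy=+10->C; (2,3):dx=-4,dy=-4->C; (2,4):dx=-6,dy=-2->C; (2,5):dx=+1,dy=+2->C
  (2,6):dx=+2,dy=+4->C; (3,4):dx=-2,dy=+2->D; (3,5):dx=+5,dy=+6->C; (3,6):dx=+6,dy=+8->C
  (4,5):dx=+7,dy=+4->C; (4,6):dx=+8,dy=+6->C; (5,6):dx=+1,dy=+2->C
Step 2: C = 12, D = 3, total pairs = 15.
Step 3: tau = (C - D)/(n(n-1)/2) = (12 - 3)/15 = 0.600000.
Step 4: Exact two-sided p-value (enumerate n! = 720 permutations of y under H0): p = 0.136111.
Step 5: alpha = 0.05. fail to reject H0.

tau_b = 0.6000 (C=12, D=3), p = 0.136111, fail to reject H0.


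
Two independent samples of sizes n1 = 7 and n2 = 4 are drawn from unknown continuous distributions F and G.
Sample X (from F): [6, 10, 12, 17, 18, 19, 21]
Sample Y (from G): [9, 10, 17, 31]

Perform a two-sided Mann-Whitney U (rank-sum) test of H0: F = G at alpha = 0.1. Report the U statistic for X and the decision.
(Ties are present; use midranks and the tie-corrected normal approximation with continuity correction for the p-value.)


Step 1: Combine and sort all 11 observations; assign midranks.
sorted (value, group): (6,X), (9,Y), (10,X), (10,Y), (12,X), (17,X), (17,Y), (18,X), (19,X), (21,X), (31,Y)
ranks: 6->1, 9->2, 10->3.5, 10->3.5, 12->5, 17->6.5, 17->6.5, 18->8, 19->9, 21->10, 31->11
Step 2: Rank sum for X: R1 = 1 + 3.5 + 5 + 6.5 + 8 + 9 + 10 = 43.
Step 3: U_X = R1 - n1(n1+1)/2 = 43 - 7*8/2 = 43 - 28 = 15.
       U_Y = n1*n2 - U_X = 28 - 15 = 13.
Step 4: Ties are present, so use the tie-corrected normal approximation (with continuity correction) for the p-value.
Step 5: p-value = 0.924376; compare to alpha = 0.1. fail to reject H0.

U_X = 15, p = 0.924376, fail to reject H0 at alpha = 0.1.


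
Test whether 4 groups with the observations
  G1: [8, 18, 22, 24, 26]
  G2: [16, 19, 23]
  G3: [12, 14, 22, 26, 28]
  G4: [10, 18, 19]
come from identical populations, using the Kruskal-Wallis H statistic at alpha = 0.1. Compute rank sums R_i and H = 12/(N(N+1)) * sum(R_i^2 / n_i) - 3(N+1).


Step 1: Combine all N = 16 observations and assign midranks.
sorted (value, group, rank): (8,G1,1), (10,G4,2), (12,G3,3), (14,G3,4), (16,G2,5), (18,G1,6.5), (18,G4,6.5), (19,G2,8.5), (19,G4,8.5), (22,G1,10.5), (22,G3,10.5), (23,G2,12), (24,G1,13), (26,G1,14.5), (26,G3,14.5), (28,G3,16)
Step 2: Sum ranks within each group.
R_1 = 45.5 (n_1 = 5)
R_2 = 25.5 (n_2 = 3)
R_3 = 48 (n_3 = 5)
R_4 = 17 (n_4 = 3)
Step 3: H = 12/(N(N+1)) * sum(R_i^2/n_i) - 3(N+1)
     = 12/(16*17) * (45.5^2/5 + 25.5^2/3 + 48^2/5 + 17^2/3) - 3*17
     = 0.044118 * 1187.93 - 51
     = 1.408824.
Step 4: Ties present; correction factor C = 1 - 24/(16^3 - 16) = 0.994118. Corrected H = 1.408824 / 0.994118 = 1.417160.
Step 5: Under H0, H ~ chi^2(3); p-value = 0.701517.
Step 6: alpha = 0.1. fail to reject H0.

H = 1.4172, df = 3, p = 0.701517, fail to reject H0.


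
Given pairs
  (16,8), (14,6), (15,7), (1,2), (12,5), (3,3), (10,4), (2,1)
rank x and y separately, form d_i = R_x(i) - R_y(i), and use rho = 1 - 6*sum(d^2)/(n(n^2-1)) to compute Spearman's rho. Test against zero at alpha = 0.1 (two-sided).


Step 1: Rank x and y separately (midranks; no ties here).
rank(x): 16->8, 14->6, 15->7, 1->1, 12->5, 3->3, 10->4, 2->2
rank(y): 8->8, 6->6, 7->7, 2->2, 5->5, 3->3, 4->4, 1->1
Step 2: d_i = R_x(i) - R_y(i); compute d_i^2.
  (8-8)^2=0, (6-6)^2=0, (7-7)^2=0, (1-2)^2=1, (5-5)^2=0, (3-3)^2=0, (4-4)^2=0, (2-1)^2=1
sum(d^2) = 2.
Step 3: rho = 1 - 6*2 / (8*(8^2 - 1)) = 1 - 12/504 = 0.976190.
Step 4: Under H0, t = rho * sqrt((n-2)/(1-rho^2)) = 11.0235 ~ t(6).
Step 5: Two-sided p-value from the t-distribution with 6 df = 0.000033.
Step 6: alpha = 0.1. reject H0.

rho = 0.9762, p = 0.000033, reject H0 at alpha = 0.1.


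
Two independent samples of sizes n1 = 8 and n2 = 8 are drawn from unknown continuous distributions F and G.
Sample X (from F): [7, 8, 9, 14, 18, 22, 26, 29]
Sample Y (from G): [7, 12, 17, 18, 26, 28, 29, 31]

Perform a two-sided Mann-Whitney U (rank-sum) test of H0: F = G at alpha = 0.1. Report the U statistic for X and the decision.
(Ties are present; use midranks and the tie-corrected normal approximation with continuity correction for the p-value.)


Step 1: Combine and sort all 16 observations; assign midranks.
sorted (value, group): (7,X), (7,Y), (8,X), (9,X), (12,Y), (14,X), (17,Y), (18,X), (18,Y), (22,X), (26,X), (26,Y), (28,Y), (29,X), (29,Y), (31,Y)
ranks: 7->1.5, 7->1.5, 8->3, 9->4, 12->5, 14->6, 17->7, 18->8.5, 18->8.5, 22->10, 26->11.5, 26->11.5, 28->13, 29->14.5, 29->14.5, 31->16
Step 2: Rank sum for X: R1 = 1.5 + 3 + 4 + 6 + 8.5 + 10 + 11.5 + 14.5 = 59.
Step 3: U_X = R1 - n1(n1+1)/2 = 59 - 8*9/2 = 59 - 36 = 23.
       U_Y = n1*n2 - U_X = 64 - 23 = 41.
Step 4: Ties are present, so use the tie-corrected normal approximation (with continuity correction) for the p-value.
Step 5: p-value = 0.370618; compare to alpha = 0.1. fail to reject H0.

U_X = 23, p = 0.370618, fail to reject H0 at alpha = 0.1.


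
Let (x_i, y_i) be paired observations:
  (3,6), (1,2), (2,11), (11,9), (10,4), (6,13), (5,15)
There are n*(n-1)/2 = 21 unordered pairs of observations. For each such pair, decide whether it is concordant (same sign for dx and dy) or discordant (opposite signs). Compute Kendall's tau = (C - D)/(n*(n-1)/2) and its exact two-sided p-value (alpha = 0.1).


Step 1: Enumerate the 21 unordered pairs (i,j) with i<j and classify each by sign(x_j-x_i) * sign(y_j-y_i).
  (1,2):dx=-2,dy=-4->C; (1,3):dx=-1,dy=+5->D; (1,4):dx=+8,dy=+3->C; (1,5):dx=+7,dy=-2->D
  (1,6):dx=+3,dy=+7->C; (1,7):dx=+2,dy=+9->C; (2,3):dx=+1,dy=+9->C; (2,4):dx=+10,dy=+7->C
  (2,5):dx=+9,dy=+2->C; (2,6):dx=+5,dy=+11->C; (2,7):dx=+4,dy=+13->C; (3,4):dx=+9,dy=-2->D
  (3,5):dx=+8,dy=-7->D; (3,6):dx=+4,dy=+2->C; (3,7):dx=+3,dy=+4->C; (4,5):dx=-1,dy=-5->C
  (4,6):dx=-5,dy=+4->D; (4,7):dx=-6,dy=+6->D; (5,6):dx=-4,dy=+9->D; (5,7):dx=-5,dy=+11->D
  (6,7):dx=-1,dy=+2->D
Step 2: C = 12, D = 9, total pairs = 21.
Step 3: tau = (C - D)/(n(n-1)/2) = (12 - 9)/21 = 0.142857.
Step 4: Exact two-sided p-value (enumerate n! = 5040 permutations of y under H0): p = 0.772619.
Step 5: alpha = 0.1. fail to reject H0.

tau_b = 0.1429 (C=12, D=9), p = 0.772619, fail to reject H0.


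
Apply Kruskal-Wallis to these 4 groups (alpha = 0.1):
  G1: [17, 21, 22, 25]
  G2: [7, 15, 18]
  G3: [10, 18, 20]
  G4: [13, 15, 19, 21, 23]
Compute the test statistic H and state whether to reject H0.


Step 1: Combine all N = 15 observations and assign midranks.
sorted (value, group, rank): (7,G2,1), (10,G3,2), (13,G4,3), (15,G2,4.5), (15,G4,4.5), (17,G1,6), (18,G2,7.5), (18,G3,7.5), (19,G4,9), (20,G3,10), (21,G1,11.5), (21,G4,11.5), (22,G1,13), (23,G4,14), (25,G1,15)
Step 2: Sum ranks within each group.
R_1 = 45.5 (n_1 = 4)
R_2 = 13 (n_2 = 3)
R_3 = 19.5 (n_3 = 3)
R_4 = 42 (n_4 = 5)
Step 3: H = 12/(N(N+1)) * sum(R_i^2/n_i) - 3(N+1)
     = 12/(15*16) * (45.5^2/4 + 13^2/3 + 19.5^2/3 + 42^2/5) - 3*16
     = 0.050000 * 1053.45 - 48
     = 4.672292.
Step 4: Ties present; correction factor C = 1 - 18/(15^3 - 15) = 0.994643. Corrected H = 4.672292 / 0.994643 = 4.697457.
Step 5: Under H0, H ~ chi^2(3); p-value = 0.195339.
Step 6: alpha = 0.1. fail to reject H0.

H = 4.6975, df = 3, p = 0.195339, fail to reject H0.


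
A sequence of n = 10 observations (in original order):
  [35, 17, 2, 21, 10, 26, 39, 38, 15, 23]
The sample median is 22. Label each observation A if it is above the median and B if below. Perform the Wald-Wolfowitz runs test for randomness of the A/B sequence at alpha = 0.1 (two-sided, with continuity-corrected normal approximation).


Step 1: Compute median = 22; label A = above, B = below.
Labels in order: ABBBBAAABA  (n_A = 5, n_B = 5)
Step 2: Count runs R = 5.
Step 3: Under H0 (random ordering), E[R] = 2*n_A*n_B/(n_A+n_B) + 1 = 2*5*5/10 + 1 = 6.0000.
        Var[R] = 2*n_A*n_B*(2*n_A*n_B - n_A - n_B) / ((n_A+n_B)^2 * (n_A+n_B-1)) = 2000/900 = 2.2222.
        SD[R] = 1.4907.
Step 4: Continuity-corrected z = (R + 0.5 - E[R]) / SD[R] = (5 + 0.5 - 6.0000) / 1.4907 = -0.3354.
Step 5: Two-sided p-value via normal approximation = 2*(1 - Phi(|z|)) = 0.737316.
Step 6: alpha = 0.1. fail to reject H0.

R = 5, z = -0.3354, p = 0.737316, fail to reject H0.


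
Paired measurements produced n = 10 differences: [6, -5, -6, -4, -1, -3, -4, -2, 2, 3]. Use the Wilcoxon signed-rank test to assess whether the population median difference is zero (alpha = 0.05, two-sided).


Step 1: Drop any zero differences (none here) and take |d_i|.
|d| = [6, 5, 6, 4, 1, 3, 4, 2, 2, 3]
Step 2: Midrank |d_i| (ties get averaged ranks).
ranks: |6|->9.5, |5|->8, |6|->9.5, |4|->6.5, |1|->1, |3|->4.5, |4|->6.5, |2|->2.5, |2|->2.5, |3|->4.5
Step 3: Attach original signs; sum ranks with positive sign and with negative sign.
W+ = 9.5 + 2.5 + 4.5 = 16.5
W- = 8 + 9.5 + 6.5 + 1 + 4.5 + 6.5 + 2.5 = 38.5
(Check: W+ + W- = 55 should equal n(n+1)/2 = 55.)
Step 4: Test statistic W = min(W+, W-) = 16.5.
Step 5: Ties in |d|, so use the tie-corrected normal approximation.
        E[W] = n(n+1)/4 = 10*11/4 = 27.5.
        Tie groups: |d|=2 (t=2), |d|=3 (t=2), |d|=4 (t=2), |d|=6 (t=2); sum(t^3 - t) = 24.
        Var[W] = n(n+1)(2n+1)/24 - sum(t^3-t)/48 = 2310/24 - 24/48 = 95.75.
        z = (W - E[W]) / sqrt(Var[W]) = (16.5 - 27.5) / 9.7852 = -1.1241.
        Two-sided p = 2*Phi(z) = 0.260950.
Step 6: alpha = 0.05. fail to reject H0.

W+ = 16.5, W- = 38.5, W = min = 16.5, p = 0.260950, fail to reject H0.


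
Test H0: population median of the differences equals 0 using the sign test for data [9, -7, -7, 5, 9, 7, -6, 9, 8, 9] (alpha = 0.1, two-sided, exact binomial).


Step 1: Discard zero differences. Original n = 10; n_eff = number of nonzero differences = 10.
Nonzero differences (with sign): +9, -7, -7, +5, +9, +7, -6, +9, +8, +9
Step 2: Count signs: positive = 7, negative = 3.
Step 3: Under H0: P(positive) = 0.5, so the number of positives S ~ Bin(10, 0.5).
Step 4: Two-sided exact p-value = sum of Bin(10,0.5) probabilities at or below the observed probability = 0.343750.
Step 5: alpha = 0.1. fail to reject H0.

n_eff = 10, pos = 7, neg = 3, p = 0.343750, fail to reject H0.


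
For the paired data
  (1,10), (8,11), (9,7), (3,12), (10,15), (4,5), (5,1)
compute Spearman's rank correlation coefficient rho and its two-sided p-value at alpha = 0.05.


Step 1: Rank x and y separately (midranks; no ties here).
rank(x): 1->1, 8->5, 9->6, 3->2, 10->7, 4->3, 5->4
rank(y): 10->4, 11->5, 7->3, 12->6, 15->7, 5->2, 1->1
Step 2: d_i = R_x(i) - R_y(i); compute d_i^2.
  (1-4)^2=9, (5-5)^2=0, (6-3)^2=9, (2-6)^2=16, (7-7)^2=0, (3-2)^2=1, (4-1)^2=9
sum(d^2) = 44.
Step 3: rho = 1 - 6*44 / (7*(7^2 - 1)) = 1 - 264/336 = 0.214286.
Step 4: Under H0, t = rho * sqrt((n-2)/(1-rho^2)) = 0.4906 ~ t(5).
Step 5: Two-sided p-value from the t-distribution with 5 df = 0.644512.
Step 6: alpha = 0.05. fail to reject H0.

rho = 0.2143, p = 0.644512, fail to reject H0 at alpha = 0.05.


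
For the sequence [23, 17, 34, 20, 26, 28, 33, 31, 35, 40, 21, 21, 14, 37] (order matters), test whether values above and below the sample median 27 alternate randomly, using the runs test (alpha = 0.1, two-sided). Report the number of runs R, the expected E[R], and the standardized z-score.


Step 1: Compute median = 27; label A = above, B = below.
Labels in order: BBABBAAAAABBBA  (n_A = 7, n_B = 7)
Step 2: Count runs R = 6.
Step 3: Under H0 (random ordering), E[R] = 2*n_A*n_B/(n_A+n_B) + 1 = 2*7*7/14 + 1 = 8.0000.
        Var[R] = 2*n_A*n_B*(2*n_A*n_B - n_A - n_B) / ((n_A+n_B)^2 * (n_A+n_B-1)) = 8232/2548 = 3.2308.
        SD[R] = 1.7974.
Step 4: Continuity-corrected z = (R + 0.5 - E[R]) / SD[R] = (6 + 0.5 - 8.0000) / 1.7974 = -0.8345.
Step 5: Two-sided p-value via normal approximation = 2*(1 - Phi(|z|)) = 0.403986.
Step 6: alpha = 0.1. fail to reject H0.

R = 6, z = -0.8345, p = 0.403986, fail to reject H0.


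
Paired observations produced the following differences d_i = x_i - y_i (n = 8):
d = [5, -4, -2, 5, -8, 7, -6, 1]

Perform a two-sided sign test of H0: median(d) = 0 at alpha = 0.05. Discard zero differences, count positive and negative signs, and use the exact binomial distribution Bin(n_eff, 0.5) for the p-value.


Step 1: Discard zero differences. Original n = 8; n_eff = number of nonzero differences = 8.
Nonzero differences (with sign): +5, -4, -2, +5, -8, +7, -6, +1
Step 2: Count signs: positive = 4, negative = 4.
Step 3: Under H0: P(positive) = 0.5, so the number of positives S ~ Bin(8, 0.5).
Step 4: Two-sided exact p-value = sum of Bin(8,0.5) probabilities at or below the observed probability = 1.000000.
Step 5: alpha = 0.05. fail to reject H0.

n_eff = 8, pos = 4, neg = 4, p = 1.000000, fail to reject H0.


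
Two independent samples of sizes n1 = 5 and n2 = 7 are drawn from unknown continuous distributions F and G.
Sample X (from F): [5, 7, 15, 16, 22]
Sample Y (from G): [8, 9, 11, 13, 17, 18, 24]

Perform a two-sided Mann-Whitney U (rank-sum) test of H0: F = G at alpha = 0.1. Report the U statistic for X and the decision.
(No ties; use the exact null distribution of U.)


Step 1: Combine and sort all 12 observations; assign midranks.
sorted (value, group): (5,X), (7,X), (8,Y), (9,Y), (11,Y), (13,Y), (15,X), (16,X), (17,Y), (18,Y), (22,X), (24,Y)
ranks: 5->1, 7->2, 8->3, 9->4, 11->5, 13->6, 15->7, 16->8, 17->9, 18->10, 22->11, 24->12
Step 2: Rank sum for X: R1 = 1 + 2 + 7 + 8 + 11 = 29.
Step 3: U_X = R1 - n1(n1+1)/2 = 29 - 5*6/2 = 29 - 15 = 14.
       U_Y = n1*n2 - U_X = 35 - 14 = 21.
Step 4: No ties, so the exact null distribution of U (based on enumerating the C(12,5) = 792 equally likely rank assignments) gives the two-sided p-value.
Step 5: p-value = 0.638889; compare to alpha = 0.1. fail to reject H0.

U_X = 14, p = 0.638889, fail to reject H0 at alpha = 0.1.
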